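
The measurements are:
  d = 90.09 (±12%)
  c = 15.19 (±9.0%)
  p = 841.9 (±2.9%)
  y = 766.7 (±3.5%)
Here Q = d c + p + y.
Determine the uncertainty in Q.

208

Let w = d·c = 1368. δw/w = √((1·δd/d)² + (1·δc/c)²) = √(0.0144 + 0.00810) = 0.150, so δw = 205.
Q = w + p + y: δQ = √(δw² + δp² + δy²) = √(42100 + 596 + 720) = 208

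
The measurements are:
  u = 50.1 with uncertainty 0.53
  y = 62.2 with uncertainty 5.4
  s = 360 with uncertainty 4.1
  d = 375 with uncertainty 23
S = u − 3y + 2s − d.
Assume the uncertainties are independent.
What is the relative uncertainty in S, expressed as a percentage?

Sums and differences: (δS)² = Σ (cᵢ δxᵢ)².
  (δu)² = 0.281;  (3·δy)² = 262;  (2·δs)² = 67.2;  (δd)² = 529
δS = √(859) = 29.3
S = 208, so δS/S = 29.3/208 = 0.141.

14.1%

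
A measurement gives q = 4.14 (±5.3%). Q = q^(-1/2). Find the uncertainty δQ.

For a monomial Q ∝ q^(-1/2), fractional errors add in quadrature:
  (−½·δq/q)² = (-0.5×0.0530)² = 0.000702
δQ/Q = √(0.000702) = 0.0265
Q = 0.491, so δQ = 0.0265 × 0.491 = 0.0130.

0.0130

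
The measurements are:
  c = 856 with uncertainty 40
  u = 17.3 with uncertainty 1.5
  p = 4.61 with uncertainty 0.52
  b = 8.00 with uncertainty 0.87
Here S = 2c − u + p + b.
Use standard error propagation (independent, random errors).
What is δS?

Sums and differences: (δS)² = Σ (cᵢ δxᵢ)².
  (2·δc)² = 6400;  (δu)² = 2.25;  (δp)² = 0.270;  (δb)² = 0.757
δS = √(6400) = 80.0

80.0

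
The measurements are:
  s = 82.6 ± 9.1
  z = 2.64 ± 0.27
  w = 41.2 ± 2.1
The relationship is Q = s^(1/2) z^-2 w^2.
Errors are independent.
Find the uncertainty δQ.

520

For a monomial Q ∝ s^(1/2), z^-2, w^2, fractional errors add in quadrature:
  (½·δs/s)² = (0.5×0.110)² = 0.00303;  (-2·δz/z)² = (-2×0.102)² = 0.0418;  (2·δw/w)² = (2×0.0510)² = 0.0104
δQ/Q = √(0.0553) = 0.235
Q = 2210, so δQ = 0.235 × 2210 = 520.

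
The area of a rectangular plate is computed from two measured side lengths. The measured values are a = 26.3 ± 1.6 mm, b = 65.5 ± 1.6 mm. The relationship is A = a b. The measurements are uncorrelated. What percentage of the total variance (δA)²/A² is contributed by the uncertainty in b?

13.9%

(δA/A)² = (1·δa/a)² + (1·δb/b)²
  a term: (1×0.0608)² = 0.00370
  b term: (1×0.0244)² = 0.000597
Total = 0.00430. Share from b = 0.000597/0.00430 = 0.139.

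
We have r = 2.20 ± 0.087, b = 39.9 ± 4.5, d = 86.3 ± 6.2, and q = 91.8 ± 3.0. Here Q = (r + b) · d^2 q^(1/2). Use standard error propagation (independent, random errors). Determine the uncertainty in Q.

Let u = r + b = 42.1. δu = √(δr² + δb²) = √(0.00757 + 20.2) = 4.50, so δu/u = 0.107.
Q is then a monomial in u, d, q:
δQ/Q = √((δu/u)² + (2·δd/d)² + (½·δq/q)²) = √(0.0114 + 0.0206 + 0.000267) = 0.180
Q = 3e+06, so δQ = 0.180 × 3e+06 = 5.4e+05.

5.4e+05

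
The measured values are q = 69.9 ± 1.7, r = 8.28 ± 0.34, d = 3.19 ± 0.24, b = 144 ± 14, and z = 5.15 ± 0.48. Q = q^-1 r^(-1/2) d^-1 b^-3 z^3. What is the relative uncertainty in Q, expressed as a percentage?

41.2%

Q is a product of powers, so relative uncertainties combine in quadrature:
  (-1·δq/q)² = (-1×0.0243)² = 0.000591;  (−½·δr/r)² = (-0.5×0.0411)² = 0.000422;  (-1·δd/d)² = (-1×0.0752)² = 0.00566;  (-3·δb/b)² = (-3×0.0972)² = 0.0851;  (3·δz/z)² = (3×0.0932)² = 0.0782
δQ/Q = √(0.170) = 0.412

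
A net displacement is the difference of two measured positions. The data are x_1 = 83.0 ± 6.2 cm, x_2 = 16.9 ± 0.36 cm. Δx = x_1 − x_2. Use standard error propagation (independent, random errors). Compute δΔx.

6.21 cm

Absolute uncertainties add in quadrature for a linear combination:
  (δx_1)² = 38.4;  (δx_2)² = 0.130
δΔx = √(38.6) = 6.21 cm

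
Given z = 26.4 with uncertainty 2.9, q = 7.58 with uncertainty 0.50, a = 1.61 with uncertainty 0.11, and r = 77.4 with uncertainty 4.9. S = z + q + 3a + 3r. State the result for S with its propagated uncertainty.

271 ± 15.0

S is a linear combination, so absolute uncertainties add in quadrature:
  (δz)² = 8.41;  (δq)² = 0.250;  (3·δa)² = 0.109;  (3·δr)² = 216
δS = √(225) = 15.0
S = 271.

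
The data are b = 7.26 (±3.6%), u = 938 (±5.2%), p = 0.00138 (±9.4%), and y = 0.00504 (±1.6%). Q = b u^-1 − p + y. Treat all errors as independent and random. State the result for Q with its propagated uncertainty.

Let w = b·u^-1 = 0.00774. δw/w = √((1·δb/b)² + (-1·δu/u)²) = √(0.00130 + 0.00270) = 0.0632, so δw = 0.000490.
Q = w − p + y: δQ = √(δw² + δp² + δy²) = √(2.4e-07 + 1.68e-08 + 6.5e-09) = 0.000513
Q = 0.0114.

0.0114 ± 0.000513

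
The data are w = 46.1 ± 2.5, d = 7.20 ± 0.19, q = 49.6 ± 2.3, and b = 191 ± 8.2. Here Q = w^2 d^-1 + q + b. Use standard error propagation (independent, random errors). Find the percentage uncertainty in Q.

6.35%

Let p = w^2·d^-1 = 295. δp/p = √((2·δw/w)² + (-1·δd/d)²) = √(0.0118 + 0.000696) = 0.112, so δp = 32.9.
Q = p + q + b: δQ = √(δp² + δq² + δb²) = √(1090 + 5.29 + 67.2) = 34.0
Q = 536, so δQ/Q = 34.0/536 = 0.0635.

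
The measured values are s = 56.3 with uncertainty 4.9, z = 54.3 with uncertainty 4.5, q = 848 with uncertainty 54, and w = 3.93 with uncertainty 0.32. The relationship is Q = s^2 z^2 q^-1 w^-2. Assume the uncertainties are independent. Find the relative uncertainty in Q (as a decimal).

Relative error in a monomial: (δQ/Q)² = Σ (nᵢ · δxᵢ/xᵢ)².
  (2·δs/s)² = (2×0.0870)² = 0.0303;  (2·δz/z)² = (2×0.0829)² = 0.0275;  (-1·δq/q)² = (-1×0.0637)² = 0.00406;  (-2·δw/w)² = (-2×0.0814)² = 0.0265
δQ/Q = √(0.0883) = 0.297

0.297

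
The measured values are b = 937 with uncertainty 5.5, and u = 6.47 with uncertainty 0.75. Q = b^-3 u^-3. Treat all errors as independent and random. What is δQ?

1.56e-12

For a monomial Q ∝ b^-3, u^-3, fractional errors add in quadrature:
  (-3·δb/b)² = (-3×0.00587)² = 0.000310;  (-3·δu/u)² = (-3×0.116)² = 0.121
δQ/Q = √(0.121) = 0.348
Q = 4.49e-12, so δQ = 0.348 × 4.49e-12 = 1.56e-12.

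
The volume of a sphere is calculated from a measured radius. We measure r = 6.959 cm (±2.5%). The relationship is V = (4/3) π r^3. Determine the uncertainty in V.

V ∝ r^3, so δV/V = |3| · δr/r = 3 × 0.0250 = 0.0750.
V = 1412 cm^3, so δV = 0.0750 × 1412 = 106 cm^3.

106 cm^3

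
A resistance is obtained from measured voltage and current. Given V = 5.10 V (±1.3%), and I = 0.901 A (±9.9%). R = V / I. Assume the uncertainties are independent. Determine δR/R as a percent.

9.98%

Products/powers → add relative errors in quadrature, weighted by exponent:
  (1·δV/V)² = (1×0.0130)² = 0.000169;  (-1·δI/I)² = (-1×0.0990)² = 0.00980
δR/R = √(0.00997) = 0.0998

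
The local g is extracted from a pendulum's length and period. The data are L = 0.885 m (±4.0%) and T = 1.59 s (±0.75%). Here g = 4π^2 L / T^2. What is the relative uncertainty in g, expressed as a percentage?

4.27%

Products/powers → add relative errors in quadrature, weighted by exponent:
  (1·δL/L)² = (1×0.0400)² = 0.00160;  (-2·δT/T)² = (-2×0.00750)² = 0.000225
δg/g = √(0.00183) = 0.0427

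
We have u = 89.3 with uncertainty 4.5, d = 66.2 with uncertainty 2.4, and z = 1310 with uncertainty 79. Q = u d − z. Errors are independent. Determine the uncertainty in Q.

Let p = u·d = 5910. δp/p = √((1·δu/u)² + (1·δd/d)²) = √(0.00254 + 0.00131) = 0.0621, so δp = 367.
Q = p − z: δQ = √(δp² + δz²) = √(1.35e+05 + 6240) = 375

375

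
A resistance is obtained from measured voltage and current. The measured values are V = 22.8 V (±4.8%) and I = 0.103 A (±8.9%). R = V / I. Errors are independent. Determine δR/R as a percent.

Relative error in a monomial: (δR/R)² = Σ (nᵢ · δxᵢ/xᵢ)².
  (1·δV/V)² = (1×0.0480)² = 0.00230;  (-1·δI/I)² = (-1×0.0890)² = 0.00792
δR/R = √(0.0102) = 0.101

10.1%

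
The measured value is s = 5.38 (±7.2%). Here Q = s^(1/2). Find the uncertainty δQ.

Relative error in a monomial: (δQ/Q)² = Σ (nᵢ · δxᵢ/xᵢ)².
  (½·δs/s)² = (0.5×0.0720)² = 0.00130
δQ/Q = √(0.00130) = 0.0360
Q = 2.32, so δQ = 0.0360 × 2.32 = 0.0835.

0.0835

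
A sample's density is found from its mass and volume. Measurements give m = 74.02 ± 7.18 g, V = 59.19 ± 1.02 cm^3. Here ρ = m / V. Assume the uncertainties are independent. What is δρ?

Each factor contributes (exponent × relative error)² to (δρ/ρ)²:
  (1·δm/m)² = (1×0.0970)² = 0.00941;  (-1·δV/V)² = (-1×0.0172)² = 0.000297
δρ/ρ = √(0.00971) = 0.0985
ρ = 1.251 g/cm^3, so δρ = 0.0985 × 1.251 = 0.123 g/cm^3.

0.123 g/cm^3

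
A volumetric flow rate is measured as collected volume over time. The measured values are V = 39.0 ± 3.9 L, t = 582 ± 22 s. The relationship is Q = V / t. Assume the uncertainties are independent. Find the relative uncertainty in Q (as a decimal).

0.107

For a monomial Q ∝ V, t^-1, fractional errors add in quadrature:
  (1·δV/V)² = (1×0.100)² = 0.0100;  (-1·δt/t)² = (-1×0.0378)² = 0.00143
δQ/Q = √(0.0114) = 0.107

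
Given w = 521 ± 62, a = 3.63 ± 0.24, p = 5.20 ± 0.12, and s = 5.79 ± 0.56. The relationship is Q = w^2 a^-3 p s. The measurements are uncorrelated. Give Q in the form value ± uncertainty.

Products/powers → add relative errors in quadrature, weighted by exponent:
  (2·δw/w)² = (2×0.119)² = 0.0566;  (-3·δa/a)² = (-3×0.0661)² = 0.0393;  (1·δp/p)² = (1×0.0231)² = 0.000533;  (1·δs/s)² = (1×0.0967)² = 0.00935
δQ/Q = √(0.106) = 0.325
Q = 1.71e+05, so δQ = 0.325 × 1.71e+05 = 55600.

(1.71 ± 0.556) × 10^5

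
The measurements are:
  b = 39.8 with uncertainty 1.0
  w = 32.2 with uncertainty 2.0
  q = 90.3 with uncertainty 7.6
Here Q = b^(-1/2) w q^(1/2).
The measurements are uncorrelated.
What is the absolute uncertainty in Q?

3.69

Relative error in a monomial: (δQ/Q)² = Σ (nᵢ · δxᵢ/xᵢ)².
  (−½·δb/b)² = (-0.5×0.0251)² = 0.000158;  (1·δw/w)² = (1×0.0621)² = 0.00386;  (½·δq/q)² = (0.5×0.0842)² = 0.00177
δQ/Q = √(0.00579) = 0.0761
Q = 48.5, so δQ = 0.0761 × 48.5 = 3.69.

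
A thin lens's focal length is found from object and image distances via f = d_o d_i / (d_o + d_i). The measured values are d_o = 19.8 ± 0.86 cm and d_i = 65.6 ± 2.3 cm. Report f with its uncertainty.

∂f/∂d_o = (d_i/(d_o+d_i))² = 0.590;  ∂f/∂d_i = (d_o/(d_o+d_i))² = 0.0538
δf = √((∂f/∂d_o · δd_o)² + (∂f/∂d_i · δd_i)²) = √(0.258 + 0.0153) = 0.522 cm
f = 15.2 cm.

15.2 ± 0.522 cm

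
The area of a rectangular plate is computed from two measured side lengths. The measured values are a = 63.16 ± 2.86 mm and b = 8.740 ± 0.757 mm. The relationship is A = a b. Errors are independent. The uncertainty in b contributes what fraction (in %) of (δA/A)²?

78.5%

(δA/A)² = (1·δa/a)² + (1·δb/b)²
  a term: (1×0.0453)² = 0.00205
  b term: (1×0.0866)² = 0.00750
Total = 0.00955. Share from b = 0.00750/0.00955 = 0.785.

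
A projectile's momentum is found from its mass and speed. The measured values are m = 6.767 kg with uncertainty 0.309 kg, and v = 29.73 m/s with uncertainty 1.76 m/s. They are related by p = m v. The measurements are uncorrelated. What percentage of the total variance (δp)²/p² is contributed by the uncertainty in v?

62.7%

(δp/p)² = (1·δm/m)² + (1·δv/v)²
  m term: (1×0.0457)² = 0.00209
  v term: (1×0.0592)² = 0.00350
Total = 0.00559. Share from v = 0.00350/0.00559 = 0.627.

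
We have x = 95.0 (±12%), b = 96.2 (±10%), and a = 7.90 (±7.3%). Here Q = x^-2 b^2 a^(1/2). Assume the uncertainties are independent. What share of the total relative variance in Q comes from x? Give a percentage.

(δQ/Q)² = (-2·δx/x)² + (2·δb/b)² + (½·δa/a)²
  x term: (-2×0.120)² = 0.0576
  b term: (2×0.100)² = 0.0400
  a term: (0.5×0.0730)² = 0.00133
Total = 0.0989. Share from x = 0.0576/0.0989 = 0.582.

58.2%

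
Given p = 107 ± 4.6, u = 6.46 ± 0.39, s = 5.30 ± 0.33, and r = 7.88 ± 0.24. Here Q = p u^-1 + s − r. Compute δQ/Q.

0.0925

Let w = p·u^-1 = 16.6. δw/w = √((1·δp/p)² + (-1·δu/u)²) = √(0.00185 + 0.00364) = 0.0741, so δw = 1.23.
Q = w + s − r: δQ = √(δw² + δs² + δr²) = √(1.51 + 0.109 + 0.0576) = 1.29
Q = 14.0, so δQ/Q = 1.29/14.0 = 0.0925.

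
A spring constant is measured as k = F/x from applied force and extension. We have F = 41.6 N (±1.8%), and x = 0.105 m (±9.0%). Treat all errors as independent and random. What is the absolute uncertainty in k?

36.4 N/m

Since k is a product/quotient, work with relative uncertainties:
  (1·δF/F)² = (1×0.0180)² = 0.000324;  (-1·δx/x)² = (-1×0.0900)² = 0.00810
δk/k = √(0.00842) = 0.0918
k = 396 N/m, so δk = 0.0918 × 396 = 36.4 N/m.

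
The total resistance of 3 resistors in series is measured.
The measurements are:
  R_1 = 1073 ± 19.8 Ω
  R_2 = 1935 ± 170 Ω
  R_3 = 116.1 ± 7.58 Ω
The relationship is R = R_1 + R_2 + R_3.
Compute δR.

For a sum/difference, combine absolute errors in quadrature:
  (δR_1)² = 392;  (δR_2)² = 28900;  (δR_3)² = 57.5
δR = √(29300) = 171 Ω

171 Ω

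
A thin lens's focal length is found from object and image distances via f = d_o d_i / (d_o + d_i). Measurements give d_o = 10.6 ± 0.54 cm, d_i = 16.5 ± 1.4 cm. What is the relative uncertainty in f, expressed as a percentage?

∂f/∂d_o = (d_i/(d_o+d_i))² = 0.371;  ∂f/∂d_i = (d_o/(d_o+d_i))² = 0.153
δf = √((∂f/∂d_o · δd_o)² + (∂f/∂d_i · δd_i)²) = √(0.0401 + 0.0459) = 0.293 cm
f = 6.45 cm, so δf/f = 0.293/6.45 = 0.0454.

4.54%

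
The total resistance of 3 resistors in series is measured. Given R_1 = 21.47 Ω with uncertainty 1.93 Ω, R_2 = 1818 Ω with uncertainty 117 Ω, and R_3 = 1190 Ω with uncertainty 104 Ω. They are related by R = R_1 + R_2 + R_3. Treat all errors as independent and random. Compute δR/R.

0.0517

R is a linear combination, so absolute uncertainties add in quadrature:
  (δR_1)² = 3.72;  (δR_2)² = 13700;  (δR_3)² = 10800
δR = √(24500) = 157 Ω
R = 3029 Ω, so δR/R = 157/3029 = 0.0517.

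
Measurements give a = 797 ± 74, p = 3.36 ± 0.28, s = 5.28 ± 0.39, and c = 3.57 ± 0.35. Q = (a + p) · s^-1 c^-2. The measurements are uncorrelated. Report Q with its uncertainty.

Let u = a + p = 800. δu = √(δa² + δp²) = √(5480 + 0.0784) = 74.0, so δu/u = 0.0925.
Q is then a monomial in u, s, c:
δQ/Q = √((δu/u)² + (-1·δs/s)² + (-2·δc/c)²) = √(0.00855 + 0.00546 + 0.0384) = 0.229
Q = 11.9, so δQ = 0.229 × 11.9 = 2.72.

11.9 ± 2.72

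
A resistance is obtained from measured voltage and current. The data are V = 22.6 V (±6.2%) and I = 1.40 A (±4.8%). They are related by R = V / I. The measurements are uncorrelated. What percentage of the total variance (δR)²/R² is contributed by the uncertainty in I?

37.5%

(δR/R)² = (1·δV/V)² + (-1·δI/I)²
  V term: (1×0.0620)² = 0.00384
  I term: (-1×0.0480)² = 0.00230
Total = 0.00615. Share from I = 0.00230/0.00615 = 0.375.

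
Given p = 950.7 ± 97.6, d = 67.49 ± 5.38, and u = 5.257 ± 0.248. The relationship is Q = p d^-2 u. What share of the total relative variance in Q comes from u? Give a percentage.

(δQ/Q)² = (1·δp/p)² + (-2·δd/d)² + (1·δu/u)²
  p term: (1×0.103)² = 0.0105
  d term: (-2×0.0797)² = 0.0254
  u term: (1×0.0472)² = 0.00223
Total = 0.0382. Share from u = 0.00223/0.0382 = 0.0583.

5.83%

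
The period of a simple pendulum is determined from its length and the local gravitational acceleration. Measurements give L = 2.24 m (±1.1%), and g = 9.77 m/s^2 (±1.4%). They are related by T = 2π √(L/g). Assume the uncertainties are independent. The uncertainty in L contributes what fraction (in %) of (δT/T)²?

38.2%

(δT/T)² = (½·δL/L)² + (−½·δg/g)²
  L term: (0.5×0.0110)² = 3.03e-05
  g term: (-0.5×0.0140)² = 4.9e-05
Total = 7.93e-05. Share from L = 3.03e-05/7.93e-05 = 0.382.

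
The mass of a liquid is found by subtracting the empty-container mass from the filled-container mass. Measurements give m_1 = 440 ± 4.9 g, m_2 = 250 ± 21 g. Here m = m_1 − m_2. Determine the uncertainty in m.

21.6 g

Each term contributes (cᵢ δxᵢ)² to (δm)²:
  (δm_1)² = 24.0;  (δm_2)² = 441
δm = √(465) = 21.6 g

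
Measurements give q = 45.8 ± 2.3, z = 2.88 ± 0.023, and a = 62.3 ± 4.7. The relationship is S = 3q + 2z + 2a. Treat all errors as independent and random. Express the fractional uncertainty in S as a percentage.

4.35%

S is a linear combination, so absolute uncertainties add in quadrature:
  (3·δq)² = 47.6;  (2·δz)² = 0.00212;  (2·δa)² = 88.4
δS = √(136) = 11.7
S = 268, so δS/S = 11.7/268 = 0.0435.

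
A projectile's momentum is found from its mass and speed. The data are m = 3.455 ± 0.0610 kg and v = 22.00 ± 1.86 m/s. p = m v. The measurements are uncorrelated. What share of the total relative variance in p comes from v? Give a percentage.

95.8%

(δp/p)² = (1·δm/m)² + (1·δv/v)²
  m term: (1×0.0177)² = 0.000312
  v term: (1×0.0845)² = 0.00715
Total = 0.00746. Share from v = 0.00715/0.00746 = 0.958.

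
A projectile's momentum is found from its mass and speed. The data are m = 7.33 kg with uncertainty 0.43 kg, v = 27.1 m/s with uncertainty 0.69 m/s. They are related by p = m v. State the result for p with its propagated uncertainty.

For a monomial p ∝ m, v, fractional errors add in quadrature:
  (1·δm/m)² = (1×0.0587)² = 0.00344;  (1·δv/v)² = (1×0.0255)² = 0.000648
δp/p = √(0.00409) = 0.0640
p = 199 kg·m/s, so δp = 0.0640 × 199 = 12.7 kg·m/s.

199 ± 12.7 kg·m/s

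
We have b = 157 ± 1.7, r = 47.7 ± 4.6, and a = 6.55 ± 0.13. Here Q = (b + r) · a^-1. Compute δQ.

0.972

Let u = b + r = 205. δu = √(δb² + δr²) = √(2.89 + 21.2) = 4.90, so δu/u = 0.0240.
Q is then a monomial in u, a:
δQ/Q = √((δu/u)² + (-1·δa/a)²) = √(0.000574 + 0.000394) = 0.0311
Q = 31.3, so δQ = 0.0311 × 31.3 = 0.972.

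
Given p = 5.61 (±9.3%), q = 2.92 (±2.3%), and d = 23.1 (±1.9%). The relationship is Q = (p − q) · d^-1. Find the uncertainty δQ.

0.0229

Let u = p − q = 2.69. δu = √(δp² + δq²) = √(0.272 + 0.00451) = 0.526, so δu/u = 0.196.
Q is then a monomial in u, d:
δQ/Q = √((δu/u)² + (-1·δd/d)²) = √(0.0382 + 0.000361) = 0.196
Q = 0.116, so δQ = 0.196 × 0.116 = 0.0229.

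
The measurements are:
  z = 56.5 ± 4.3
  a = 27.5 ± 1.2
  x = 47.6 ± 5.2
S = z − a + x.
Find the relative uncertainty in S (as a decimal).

0.0895

S is a linear combination, so absolute uncertainties add in quadrature:
  (δz)² = 18.5;  (δa)² = 1.44;  (δx)² = 27.0
δS = √(47.0) = 6.85
S = 76.6, so δS/S = 6.85/76.6 = 0.0895.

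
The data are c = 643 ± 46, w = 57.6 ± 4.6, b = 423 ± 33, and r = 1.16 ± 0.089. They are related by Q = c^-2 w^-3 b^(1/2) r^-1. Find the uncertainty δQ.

6.55e-11

Since Q is a product/quotient, work with relative uncertainties:
  (-2·δc/c)² = (-2×0.0715)² = 0.0205;  (-3·δw/w)² = (-3×0.0799)² = 0.0574;  (½·δb/b)² = (0.5×0.0780)² = 0.00152;  (-1·δr/r)² = (-1×0.0767)² = 0.00589
δQ/Q = √(0.0853) = 0.292
Q = 2.24e-10, so δQ = 0.292 × 2.24e-10 = 6.55e-11.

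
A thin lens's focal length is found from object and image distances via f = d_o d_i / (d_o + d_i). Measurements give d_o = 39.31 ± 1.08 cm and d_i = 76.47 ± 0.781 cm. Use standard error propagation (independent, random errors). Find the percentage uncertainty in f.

1.85%

∂f/∂d_o = (d_i/(d_o+d_i))² = 0.436;  ∂f/∂d_i = (d_o/(d_o+d_i))² = 0.115
δf = √((∂f/∂d_o · δd_o)² + (∂f/∂d_i · δd_i)²) = √(0.222 + 0.00811) = 0.480 cm
f = 25.96 cm, so δf/f = 0.480/25.96 = 0.0185.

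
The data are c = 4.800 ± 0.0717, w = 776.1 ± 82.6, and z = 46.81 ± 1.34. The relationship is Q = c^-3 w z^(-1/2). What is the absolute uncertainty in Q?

Products/powers → add relative errors in quadrature, weighted by exponent:
  (-3·δc/c)² = (-3×0.0149)² = 0.00201;  (1·δw/w)² = (1×0.106)² = 0.0113;  (−½·δz/z)² = (-0.5×0.0286)² = 0.000205
δQ/Q = √(0.0135) = 0.116
Q = 1.026, so δQ = 0.116 × 1.026 = 0.119.

0.119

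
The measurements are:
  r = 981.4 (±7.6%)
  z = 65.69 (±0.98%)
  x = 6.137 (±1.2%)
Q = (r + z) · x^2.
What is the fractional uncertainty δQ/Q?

0.0752

Let u = r + z = 1047. δu = √(δr² + δz²) = √(5560 + 0.414) = 74.6, so δu/u = 0.0712.
Q is then a monomial in u, x:
δQ/Q = √((δu/u)² + (2·δx/x)²) = √(0.00507 + 0.000576) = 0.0752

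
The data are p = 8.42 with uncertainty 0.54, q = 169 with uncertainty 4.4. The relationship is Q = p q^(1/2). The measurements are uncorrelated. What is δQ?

Products/powers → add relative errors in quadrature, weighted by exponent:
  (1·δp/p)² = (1×0.0641)² = 0.00411;  (½·δq/q)² = (0.5×0.0260)² = 0.000169
δQ/Q = √(0.00428) = 0.0654
Q = 109, so δQ = 0.0654 × 109 = 7.16.

7.16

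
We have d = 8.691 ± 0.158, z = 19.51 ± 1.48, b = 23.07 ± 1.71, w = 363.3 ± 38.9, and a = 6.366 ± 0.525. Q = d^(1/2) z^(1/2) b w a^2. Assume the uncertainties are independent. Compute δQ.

9.45e+05

Each factor contributes (exponent × relative error)² to (δQ/Q)²:
  (½·δd/d)² = (0.5×0.0182)² = 8.26e-05;  (½·δz/z)² = (0.5×0.0759)² = 0.00144;  (1·δb/b)² = (1×0.0741)² = 0.00549;  (1·δw/w)² = (1×0.107)² = 0.0115;  (2·δa/a)² = (2×0.0825)² = 0.0272
δQ/Q = √(0.0457) = 0.214
Q = 4.423e+06, so δQ = 0.214 × 4.423e+06 = 9.45e+05.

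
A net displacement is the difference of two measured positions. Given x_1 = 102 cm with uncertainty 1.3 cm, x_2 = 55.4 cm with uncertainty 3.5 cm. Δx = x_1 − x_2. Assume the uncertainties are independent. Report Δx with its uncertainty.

46.6 ± 3.73 cm

Each term contributes (cᵢ δxᵢ)² to (δΔx)²:
  (δx_1)² = 1.69;  (δx_2)² = 12.2
δΔx = √(13.9) = 3.73 cm
Δx = 46.6 cm.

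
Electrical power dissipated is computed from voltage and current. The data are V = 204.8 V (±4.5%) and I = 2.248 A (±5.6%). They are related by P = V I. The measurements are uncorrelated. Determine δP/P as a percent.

7.18%

P is a product of powers, so relative uncertainties combine in quadrature:
  (1·δV/V)² = (1×0.0450)² = 0.00202;  (1·δI/I)² = (1×0.0560)² = 0.00314
δP/P = √(0.00516) = 0.0718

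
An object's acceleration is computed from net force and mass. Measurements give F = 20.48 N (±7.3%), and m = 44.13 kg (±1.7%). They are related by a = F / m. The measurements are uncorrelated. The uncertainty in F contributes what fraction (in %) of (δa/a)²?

94.9%

(δa/a)² = (1·δF/F)² + (-1·δm/m)²
  F term: (1×0.0730)² = 0.00533
  m term: (-1×0.0170)² = 0.000289
Total = 0.00562. Share from F = 0.00533/0.00562 = 0.949.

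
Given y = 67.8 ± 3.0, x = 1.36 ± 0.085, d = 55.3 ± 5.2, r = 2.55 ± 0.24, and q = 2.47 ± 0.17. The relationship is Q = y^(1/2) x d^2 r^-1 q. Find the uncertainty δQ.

Each factor contributes (exponent × relative error)² to (δQ/Q)²:
  (½·δy/y)² = (0.5×0.0442)² = 0.000489;  (1·δx/x)² = (1×0.0625)² = 0.00391;  (2·δd/d)² = (2×0.0940)² = 0.0354;  (-1·δr/r)² = (-1×0.0941)² = 0.00886;  (1·δq/q)² = (1×0.0688)² = 0.00474
δQ/Q = √(0.0534) = 0.231
Q = 33200, so δQ = 0.231 × 33200 = 7660.

7660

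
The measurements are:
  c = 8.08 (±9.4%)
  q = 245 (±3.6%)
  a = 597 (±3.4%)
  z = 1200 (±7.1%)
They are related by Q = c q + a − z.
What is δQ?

Let p = c·q = 1980. δp/p = √((1·δc/c)² + (1·δq/q)²) = √(0.00884 + 0.00130) = 0.101, so δp = 199.
Q = p + a − z: δQ = √(δp² + δa² + δz²) = √(39700 + 412 + 7260) = 218

218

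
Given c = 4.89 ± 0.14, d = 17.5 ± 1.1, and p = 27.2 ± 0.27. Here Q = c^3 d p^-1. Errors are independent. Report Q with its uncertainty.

Q is a product of powers, so relative uncertainties combine in quadrature:
  (3·δc/c)² = (3×0.0286)² = 0.00738;  (1·δd/d)² = (1×0.0629)² = 0.00395;  (-1·δp/p)² = (-1×0.00993)² = 9.85e-05
δQ/Q = √(0.0114) = 0.107
Q = 75.2, so δQ = 0.107 × 75.2 = 8.04.

75.2 ± 8.04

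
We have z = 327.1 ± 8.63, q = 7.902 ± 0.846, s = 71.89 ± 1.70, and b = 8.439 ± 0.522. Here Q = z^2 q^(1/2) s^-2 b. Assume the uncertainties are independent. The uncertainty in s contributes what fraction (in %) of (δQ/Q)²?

19.1%

(δQ/Q)² = (2·δz/z)² + (½·δq/q)² + (-2·δs/s)² + (1·δb/b)²
  z term: (2×0.0264)² = 0.00278
  q term: (0.5×0.107)² = 0.00287
  s term: (-2×0.0236)² = 0.00224
  b term: (1×0.0619)² = 0.00383
Total = 0.0117. Share from s = 0.00224/0.0117 = 0.191.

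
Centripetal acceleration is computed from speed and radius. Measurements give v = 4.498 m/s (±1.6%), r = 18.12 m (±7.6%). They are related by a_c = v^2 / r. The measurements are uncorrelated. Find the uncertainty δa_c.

Relative error in a monomial: (δa_c/a_c)² = Σ (nᵢ · δxᵢ/xᵢ)².
  (2·δv/v)² = (2×0.0160)² = 0.00102;  (-1·δr/r)² = (-1×0.0760)² = 0.00578
δa_c/a_c = √(0.00680) = 0.0825
a_c = 1.117 m/s^2, so δa_c = 0.0825 × 1.117 = 0.0921 m/s^2.

0.0921 m/s^2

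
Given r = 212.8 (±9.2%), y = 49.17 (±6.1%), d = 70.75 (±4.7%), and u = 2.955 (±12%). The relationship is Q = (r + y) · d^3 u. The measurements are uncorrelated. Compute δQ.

Let w = r + y = 262.0. δw = √(δr² + δy²) = √(383 + 9.00) = 19.8, so δw/w = 0.0756.
Q is then a monomial in w, d, u:
δQ/Q = √((δw/w)² + (3·δd/d)² + (1·δu/u)²) = √(0.00572 + 0.0199 + 0.0144) = 0.200
Q = 2.742e+08, so δQ = 0.200 × 2.742e+08 = 5.48e+07.

5.48e+07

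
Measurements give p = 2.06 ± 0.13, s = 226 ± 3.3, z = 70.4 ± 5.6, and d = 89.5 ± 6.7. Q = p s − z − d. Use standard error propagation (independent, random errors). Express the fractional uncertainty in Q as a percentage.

Let w = p·s = 466. δw/w = √((1·δp/p)² + (1·δs/s)²) = √(0.00398 + 0.000213) = 0.0648, so δw = 30.2.
Q = w − z − d: δQ = √(δw² + δz² + δd²) = √(909 + 31.4 + 44.9) = 31.4
Q = 306, so δQ/Q = 31.4/306 = 0.103.

10.3%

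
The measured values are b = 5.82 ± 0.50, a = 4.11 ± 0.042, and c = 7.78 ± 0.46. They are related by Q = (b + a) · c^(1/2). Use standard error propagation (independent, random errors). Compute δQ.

Let u = b + a = 9.93. δu = √(δb² + δa²) = √(0.250 + 0.00176) = 0.502, so δu/u = 0.0505.
Q is then a monomial in u, c:
δQ/Q = √((δu/u)² + (½·δc/c)²) = √(0.00255 + 0.000874) = 0.0585
Q = 27.7, so δQ = 0.0585 × 27.7 = 1.62.

1.62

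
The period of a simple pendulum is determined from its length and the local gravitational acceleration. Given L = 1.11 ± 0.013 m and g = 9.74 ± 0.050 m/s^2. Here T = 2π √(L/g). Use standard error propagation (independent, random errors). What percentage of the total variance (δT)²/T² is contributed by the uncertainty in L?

(δT/T)² = (½·δL/L)² + (−½·δg/g)²
  L term: (0.5×0.0117)² = 3.43e-05
  g term: (-0.5×0.00513)² = 6.59e-06
Total = 4.09e-05. Share from L = 3.43e-05/4.09e-05 = 0.839.

83.9%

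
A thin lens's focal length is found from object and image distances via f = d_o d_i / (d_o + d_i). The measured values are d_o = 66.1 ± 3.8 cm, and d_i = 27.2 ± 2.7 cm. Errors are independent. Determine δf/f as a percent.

7.23%

∂f/∂d_o = (d_i/(d_o+d_i))² = 0.0850;  ∂f/∂d_i = (d_o/(d_o+d_i))² = 0.502
δf = √((∂f/∂d_o · δd_o)² + (∂f/∂d_i · δd_i)²) = √(0.104 + 1.84) = 1.39 cm
f = 19.3 cm, so δf/f = 1.39/19.3 = 0.0723.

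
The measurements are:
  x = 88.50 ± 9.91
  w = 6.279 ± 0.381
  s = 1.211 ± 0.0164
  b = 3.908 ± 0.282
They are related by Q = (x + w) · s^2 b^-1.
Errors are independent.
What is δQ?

Let u = x + w = 94.78. δu = √(δx² + δw²) = √(98.2 + 0.145) = 9.92, so δu/u = 0.105.
Q is then a monomial in u, s, b:
δQ/Q = √((δu/u)² + (2·δs/s)² + (-1·δb/b)²) = √(0.0109 + 0.000734 + 0.00521) = 0.130
Q = 35.57, so δQ = 0.130 × 35.57 = 4.62.

4.62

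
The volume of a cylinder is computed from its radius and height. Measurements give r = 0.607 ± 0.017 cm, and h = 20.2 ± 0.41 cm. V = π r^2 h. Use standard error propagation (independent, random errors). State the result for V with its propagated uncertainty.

23.4 ± 1.39 cm^3

For a monomial V ∝ r^2, h, fractional errors add in quadrature:
  (2·δr/r)² = (2×0.0280)² = 0.00314;  (1·δh/h)² = (1×0.0203)² = 0.000412
δV/V = √(0.00355) = 0.0596
V = 23.4 cm^3, so δV = 0.0596 × 23.4 = 1.39 cm^3.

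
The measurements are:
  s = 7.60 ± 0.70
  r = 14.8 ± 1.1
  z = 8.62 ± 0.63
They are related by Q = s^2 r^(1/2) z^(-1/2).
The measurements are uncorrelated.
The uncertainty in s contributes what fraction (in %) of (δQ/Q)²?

(δQ/Q)² = (2·δs/s)² + (½·δr/r)² + (−½·δz/z)²
  s term: (2×0.0921)² = 0.0339
  r term: (0.5×0.0743)² = 0.00138
  z term: (-0.5×0.0731)² = 0.00134
Total = 0.0366. Share from s = 0.0339/0.0366 = 0.926.

92.6%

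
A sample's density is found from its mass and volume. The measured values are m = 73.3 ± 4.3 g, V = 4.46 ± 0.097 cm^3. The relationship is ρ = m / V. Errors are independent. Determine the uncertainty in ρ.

1.03 g/cm^3

Products/powers → add relative errors in quadrature, weighted by exponent:
  (1·δm/m)² = (1×0.0587)² = 0.00344;  (-1·δV/V)² = (-1×0.0217)² = 0.000473
δρ/ρ = √(0.00391) = 0.0626
ρ = 16.4 g/cm^3, so δρ = 0.0626 × 16.4 = 1.03 g/cm^3.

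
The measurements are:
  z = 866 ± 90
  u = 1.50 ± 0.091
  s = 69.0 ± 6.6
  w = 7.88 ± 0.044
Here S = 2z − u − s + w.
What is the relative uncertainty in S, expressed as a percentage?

10.8%

For a sum/difference, combine absolute errors in quadrature:
  (2·δz)² = 32400;  (δu)² = 0.00828;  (δs)² = 43.6;  (δw)² = 0.00194
δS = √(32400) = 180
S = 1670, so δS/S = 180/1670 = 0.108.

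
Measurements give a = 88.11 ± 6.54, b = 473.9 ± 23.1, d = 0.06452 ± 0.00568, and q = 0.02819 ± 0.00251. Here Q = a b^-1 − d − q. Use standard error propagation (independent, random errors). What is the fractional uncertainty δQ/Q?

0.189

Let p = a·b^-1 = 0.1859. δp/p = √((1·δa/a)² + (-1·δb/b)²) = √(0.00551 + 0.00238) = 0.0888, so δp = 0.0165.
Q = p − d − q: δQ = √(δp² + δd² + δq²) = √(0.000273 + 3.23e-05 + 6.3e-06) = 0.0176
Q = 0.09322, so δQ/Q = 0.0176/0.09322 = 0.189.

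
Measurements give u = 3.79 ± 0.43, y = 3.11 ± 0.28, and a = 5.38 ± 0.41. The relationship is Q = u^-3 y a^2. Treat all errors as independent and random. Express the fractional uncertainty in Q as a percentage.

38.4%

Each factor contributes (exponent × relative error)² to (δQ/Q)²:
  (-3·δu/u)² = (-3×0.113)² = 0.116;  (1·δy/y)² = (1×0.0900)² = 0.00811;  (2·δa/a)² = (2×0.0762)² = 0.0232
δQ/Q = √(0.147) = 0.384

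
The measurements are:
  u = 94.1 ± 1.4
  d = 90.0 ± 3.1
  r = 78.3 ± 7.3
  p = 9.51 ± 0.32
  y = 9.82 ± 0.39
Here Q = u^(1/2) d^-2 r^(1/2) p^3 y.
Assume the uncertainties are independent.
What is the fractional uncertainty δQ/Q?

For a monomial Q ∝ u^(1/2), d^-2, r^(1/2), p^3, y, fractional errors add in quadrature:
  (½·δu/u)² = (0.5×0.0149)² = 5.53e-05;  (-2·δd/d)² = (-2×0.0344)² = 0.00475;  (½·δr/r)² = (0.5×0.0932)² = 0.00217;  (3·δp/p)² = (3×0.0336)² = 0.0102;  (1·δy/y)² = (1×0.0397)² = 0.00158
δQ/Q = √(0.0187) = 0.137

0.137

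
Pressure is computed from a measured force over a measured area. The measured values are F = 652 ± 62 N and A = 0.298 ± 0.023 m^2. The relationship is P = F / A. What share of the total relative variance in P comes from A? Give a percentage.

39.7%

(δP/P)² = (1·δF/F)² + (-1·δA/A)²
  F term: (1×0.0951)² = 0.00904
  A term: (-1×0.0772)² = 0.00596
Total = 0.0150. Share from A = 0.00596/0.0150 = 0.397.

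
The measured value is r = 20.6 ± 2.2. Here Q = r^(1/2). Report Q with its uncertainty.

Since Q is a product/quotient, work with relative uncertainties:
  (½·δr/r)² = (0.5×0.107)² = 0.00285
δQ/Q = √(0.00285) = 0.0534
Q = 4.54, so δQ = 0.0534 × 4.54 = 0.242.

4.54 ± 0.242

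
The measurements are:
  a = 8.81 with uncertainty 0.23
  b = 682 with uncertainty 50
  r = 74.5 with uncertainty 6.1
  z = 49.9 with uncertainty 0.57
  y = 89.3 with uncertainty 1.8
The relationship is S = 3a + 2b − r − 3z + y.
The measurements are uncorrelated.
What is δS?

100

S is a linear combination, so absolute uncertainties add in quadrature:
  (3·δa)² = 0.476;  (2·δb)² = 10000;  (δr)² = 37.2;  (3·δz)² = 2.92;  (δy)² = 3.24
δS = √(10000) = 100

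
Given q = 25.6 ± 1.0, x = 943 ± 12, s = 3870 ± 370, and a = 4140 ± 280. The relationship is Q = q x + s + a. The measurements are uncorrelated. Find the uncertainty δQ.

1090

Let p = q·x = 24100. δp/p = √((1·δq/q)² + (1·δx/x)²) = √(0.00153 + 0.000162) = 0.0411, so δp = 992.
Q = p + s + a: δQ = √(δp² + δs² + δa²) = √(9.84e+05 + 1.37e+05 + 78400) = 1090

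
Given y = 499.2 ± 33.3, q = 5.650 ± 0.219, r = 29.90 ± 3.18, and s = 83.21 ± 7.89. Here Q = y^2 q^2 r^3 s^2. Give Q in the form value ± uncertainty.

(1.472 ± 0.592) × 10^15

Relative error in a monomial: (δQ/Q)² = Σ (nᵢ · δxᵢ/xᵢ)².
  (2·δy/y)² = (2×0.0667)² = 0.0178;  (2·δq/q)² = (2×0.0388)² = 0.00601;  (3·δr/r)² = (3×0.106)² = 0.102;  (2·δs/s)² = (2×0.0948)² = 0.0360
δQ/Q = √(0.162) = 0.402
Q = 1.472e+15, so δQ = 0.402 × 1.472e+15 = 5.92e+14.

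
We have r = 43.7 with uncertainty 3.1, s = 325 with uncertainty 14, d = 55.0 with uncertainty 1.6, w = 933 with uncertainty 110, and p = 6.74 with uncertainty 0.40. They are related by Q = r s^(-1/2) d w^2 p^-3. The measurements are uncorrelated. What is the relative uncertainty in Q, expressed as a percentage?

For a monomial Q ∝ r, s^(-1/2), d, w^2, p^-3, fractional errors add in quadrature:
  (1·δr/r)² = (1×0.0709)² = 0.00503;  (−½·δs/s)² = (-0.5×0.0431)² = 0.000464;  (1·δd/d)² = (1×0.0291)² = 0.000846;  (2·δw/w)² = (2×0.118)² = 0.0556;  (-3·δp/p)² = (-3×0.0593)² = 0.0317
δQ/Q = √(0.0936) = 0.306

30.6%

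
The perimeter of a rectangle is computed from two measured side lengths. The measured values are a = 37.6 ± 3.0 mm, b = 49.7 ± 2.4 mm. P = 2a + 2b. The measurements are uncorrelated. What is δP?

Absolute uncertainties add in quadrature for a linear combination:
  (2·δa)² = 36.0;  (2·δb)² = 23.0
δP = √(59.0) = 7.68 mm

7.68 mm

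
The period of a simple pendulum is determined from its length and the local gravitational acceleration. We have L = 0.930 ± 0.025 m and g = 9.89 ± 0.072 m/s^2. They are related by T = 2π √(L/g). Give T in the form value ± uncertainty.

Each factor contributes (exponent × relative error)² to (δT/T)²:
  (½·δL/L)² = (0.5×0.0269)² = 0.000181;  (−½·δg/g)² = (-0.5×0.00728)² = 1.32e-05
δT/T = √(0.000194) = 0.0139
T = 1.93 s, so δT = 0.0139 × 1.93 = 0.0268 s.

1.93 ± 0.0268 s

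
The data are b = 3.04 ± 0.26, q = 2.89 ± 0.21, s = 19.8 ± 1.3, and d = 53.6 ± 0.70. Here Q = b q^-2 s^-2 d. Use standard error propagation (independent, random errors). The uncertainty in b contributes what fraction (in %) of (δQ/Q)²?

(δQ/Q)² = (1·δb/b)² + (-2·δq/q)² + (-2·δs/s)² + (1·δd/d)²
  b term: (1×0.0855)² = 0.00731
  q term: (-2×0.0727)² = 0.0211
  s term: (-2×0.0657)² = 0.0172
  d term: (1×0.0131)² = 0.000171
Total = 0.0458. Share from b = 0.00731/0.0458 = 0.160.

16.0%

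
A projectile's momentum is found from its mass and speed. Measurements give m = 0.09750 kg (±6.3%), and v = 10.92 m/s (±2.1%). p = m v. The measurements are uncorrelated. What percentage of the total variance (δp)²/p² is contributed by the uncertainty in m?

(δp/p)² = (1·δm/m)² + (1·δv/v)²
  m term: (1×0.0630)² = 0.00397
  v term: (1×0.0210)² = 0.000441
Total = 0.00441. Share from m = 0.00397/0.00441 = 0.900.

90.0%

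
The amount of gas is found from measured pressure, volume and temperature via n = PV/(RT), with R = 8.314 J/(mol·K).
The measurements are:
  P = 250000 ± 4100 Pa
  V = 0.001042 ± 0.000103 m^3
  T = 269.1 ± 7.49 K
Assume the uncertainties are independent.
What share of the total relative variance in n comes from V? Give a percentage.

(δn/n)² = (1·δP/P)² + (1·δV/V)² + (-1·δT/T)²
  P term: (1×0.0164)² = 0.000269
  V term: (1×0.0988)² = 0.00977
  T term: (-1×0.0278)² = 0.000775
Total = 0.0108. Share from V = 0.00977/0.0108 = 0.903.

90.3%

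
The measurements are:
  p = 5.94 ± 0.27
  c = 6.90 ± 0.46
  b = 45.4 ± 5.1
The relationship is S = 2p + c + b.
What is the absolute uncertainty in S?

S is a linear combination, so absolute uncertainties add in quadrature:
  (2·δp)² = 0.292;  (δc)² = 0.212;  (δb)² = 26.0
δS = √(26.5) = 5.15

5.15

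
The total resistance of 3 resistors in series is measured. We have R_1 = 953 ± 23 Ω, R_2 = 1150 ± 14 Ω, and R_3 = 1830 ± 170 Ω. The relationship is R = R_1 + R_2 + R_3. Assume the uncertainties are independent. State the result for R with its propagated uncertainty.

3930 ± 172 Ω

For a sum/difference, combine absolute errors in quadrature:
  (δR_1)² = 529;  (δR_2)² = 196;  (δR_3)² = 28900
δR = √(29600) = 172 Ω
R = 3930 Ω.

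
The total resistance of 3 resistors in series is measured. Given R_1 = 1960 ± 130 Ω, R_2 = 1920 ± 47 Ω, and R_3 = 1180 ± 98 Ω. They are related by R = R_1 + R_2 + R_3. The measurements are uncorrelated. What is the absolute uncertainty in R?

169 Ω

For a sum/difference, combine absolute errors in quadrature:
  (δR_1)² = 16900;  (δR_2)² = 2210;  (δR_3)² = 9600
δR = √(28700) = 169 Ω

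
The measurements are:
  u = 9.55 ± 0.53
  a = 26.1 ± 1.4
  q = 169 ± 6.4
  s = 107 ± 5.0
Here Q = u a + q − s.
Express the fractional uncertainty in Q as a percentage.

Let p = u·a = 249. δp/p = √((1·δu/u)² + (1·δa/a)²) = √(0.00308 + 0.00288) = 0.0772, so δp = 19.2.
Q = p + q − s: δQ = √(δp² + δq² + δs²) = √(370 + 41.0 + 25.0) = 20.9
Q = 311, so δQ/Q = 20.9/311 = 0.0671.

6.71%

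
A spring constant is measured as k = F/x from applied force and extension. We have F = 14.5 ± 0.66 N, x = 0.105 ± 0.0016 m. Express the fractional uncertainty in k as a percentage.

Relative error in a monomial: (δk/k)² = Σ (nᵢ · δxᵢ/xᵢ)².
  (1·δF/F)² = (1×0.0455)² = 0.00207;  (-1·δx/x)² = (-1×0.0152)² = 0.000232
δk/k = √(0.00230) = 0.0480

4.80%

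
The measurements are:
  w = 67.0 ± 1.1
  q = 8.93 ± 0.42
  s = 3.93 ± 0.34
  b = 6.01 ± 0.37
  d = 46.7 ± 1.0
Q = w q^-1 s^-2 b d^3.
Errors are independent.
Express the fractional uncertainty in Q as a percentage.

20.1%

For a monomial Q ∝ w, q^-1, s^-2, b, d^3, fractional errors add in quadrature:
  (1·δw/w)² = (1×0.0164)² = 0.000270;  (-1·δq/q)² = (-1×0.0470)² = 0.00221;  (-2·δs/s)² = (-2×0.0865)² = 0.0299;  (1·δb/b)² = (1×0.0616)² = 0.00379;  (3·δd/d)² = (3×0.0214)² = 0.00413
δQ/Q = √(0.0403) = 0.201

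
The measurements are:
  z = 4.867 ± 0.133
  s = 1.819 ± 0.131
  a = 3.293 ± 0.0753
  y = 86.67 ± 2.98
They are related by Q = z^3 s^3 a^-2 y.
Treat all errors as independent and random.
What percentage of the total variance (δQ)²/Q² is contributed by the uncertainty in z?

(δQ/Q)² = (3·δz/z)² + (3·δs/s)² + (-2·δa/a)² + (1·δy/y)²
  z term: (3×0.0273)² = 0.00672
  s term: (3×0.0720)² = 0.0467
  a term: (-2×0.0229)² = 0.00209
  y term: (1×0.0344)² = 0.00118
Total = 0.0567. Share from z = 0.00672/0.0567 = 0.119.

11.9%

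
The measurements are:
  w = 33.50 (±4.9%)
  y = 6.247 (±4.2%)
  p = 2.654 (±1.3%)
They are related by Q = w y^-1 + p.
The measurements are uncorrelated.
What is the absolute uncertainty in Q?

Let h = w·y^-1 = 5.363. δh/h = √((1·δw/w)² + (-1·δy/y)²) = √(0.00240 + 0.00176) = 0.0645, so δh = 0.346.
Q = h + p: δQ = √(δh² + δp²) = √(0.120 + 0.00119) = 0.348

0.348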